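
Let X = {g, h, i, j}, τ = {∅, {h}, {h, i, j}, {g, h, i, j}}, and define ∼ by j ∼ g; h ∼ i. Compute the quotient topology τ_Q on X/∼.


X/∼ = {[g=j], [h=i]}; |τ_Q| = 2.

Equivalence classes: [g=j], [h=i].
Quotient map π: X → X/∼ sends g ↦ [g=j], h ↦ [h=i], i ↦ [h=i], j ↦ [g=j].
For each subset V ⊆ X/∼, compute π^{-1}(V) ⊆ X and check whether π^{-1}(V) ∈ τ. V is open in τ_Q iff π^{-1}(V) ∈ τ.
  V = {}: π^{-1}(V) = ∅ ∈ τ ✓.
  V = {[g=j]}: π^{-1}(V) = {g, j} ∉ τ ✗.
  V = {[h=i]}: π^{-1}(V) = {h, i} ∉ τ ✗.
  V = {[g=j], [h=i]}: π^{-1}(V) = {g, h, i, j} ∈ τ ✓.
Open sets in the quotient: τ_Q = {{}, {[g=j], [h=i]}} (2 elements).


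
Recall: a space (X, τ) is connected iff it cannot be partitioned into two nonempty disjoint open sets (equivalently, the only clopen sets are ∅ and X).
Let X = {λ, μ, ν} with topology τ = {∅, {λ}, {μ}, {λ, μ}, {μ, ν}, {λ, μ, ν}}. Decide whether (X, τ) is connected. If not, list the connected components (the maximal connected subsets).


(X, τ) is disconnected; components = [{λ}, {μ, ν}].

Find clopen sets (U ∈ τ with X ∖ U ∈ τ):
  U = ∅, X ∖ U = {λ, μ, ν} — both open, so U is clopen.
  U = {λ}, X ∖ U = {μ, ν} — both open, so U is clopen.
  U = {μ, ν}, X ∖ U = {λ} — both open, so U is clopen.
  U = {λ, μ, ν}, X ∖ U = ∅ — both open, so U is clopen.
Nontrivial clopen(s) exist: e.g. {λ}. So (X, τ) is disconnected.
Compute connected components by grouping points that agree on all clopens:
  component: {λ}
  component: {μ, ν}


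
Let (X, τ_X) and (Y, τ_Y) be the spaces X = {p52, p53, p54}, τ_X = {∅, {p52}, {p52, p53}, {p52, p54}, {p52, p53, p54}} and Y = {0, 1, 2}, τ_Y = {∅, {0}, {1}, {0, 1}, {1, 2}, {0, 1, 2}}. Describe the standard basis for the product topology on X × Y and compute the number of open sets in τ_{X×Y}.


Basis B = {∅ × ∅, {p52} × {0}, {p52} × {1}, {p52} × {0, 1}, {p52, p53} × {0}, {p52, p54} × {0}, {p52} × {1, 2}, {p52, p53} × {1}, {p52, p54} × {1}, {p52} × {0, 1, 2}, {p52, p53, p54} × {0}, {p52, p53, p54} × {1}, {p52, p53} × {0, 1}, {p52, p54} × {0, 1}, {p52, p53} × {1, 2}, {p52, p54} × {1, 2}, {p52, p53} × {0, 1, 2}, {p52, p54} × {0, 1, 2}, {p52, p53, p54} × {0, 1}, {p52, p53, p54} × {1, 2}, {p52, p53, p54} × {0, 1, 2}}; |τ_{X×Y}| = 70.

Enumerate products U × V with U ∈ τ_X, V ∈ τ_Y (deduplicated):
  ∅ × ∅ = {} (∅)
  {p52} × {0} = {(p52,0)}
  {p52} × {1} = {(p52,1)}
  {p52} × {0, 1} = {(p52,0), (p52,1)}
  {p52, p53} × {0} = {(p52,0), (p53,0)}
  {p52, p54} × {0} = {(p52,0), (p54,0)}
  {p52} × {1, 2} = {(p52,1), (p52,2)}
  {p52, p53} × {1} = {(p52,1), (p53,1)}
  {p52, p54} × {1} = {(p52,1), (p54,1)}
  {p52} × {0, 1, 2} = {(p52,0), (p52,1), (p52,2)}
  {p52, p53, p54} × {0} = {(p52,0), (p53,0), (p54,0)}
  {p52, p53, p54} × {1} = {(p52,1), (p53,1), (p54,1)}
  {p52, p53} × {0, 1} = {(p52,0), (p52,1), (p53,0), (p53,1)}
  {p52, p54} × {0, 1} = {(p52,0), (p52,1), (p54,0), (p54,1)}
  {p52, p53} × {1, 2} = {(p52,1), (p52,2), (p53,1), (p53,2)}
  {p52, p54} × {1, 2} = {(p52,1), (p52,2), (p54,1), (p54,2)}
  {p52, p53} × {0, 1, 2} = {(p52,0), (p52,1), (p52,2), (p53,0), (p53,1), (p53,2)}
  {p52, p54} × {0, 1, 2} = {(p52,0), (p52,1), (p52,2), (p54,0), (p54,1), (p54,2)}
  {p52, p53, p54} × {0, 1} = {(p52,0), (p52,1), (p53,0), (p53,1), (p54,0), (p54,1)}
  {p52, p53, p54} × {1, 2} = {(p52,1), (p52,2), (p53,1), (p53,2), (p54,1), (p54,2)}
  {p52, p53, p54} × {0, 1, 2} = {(p52,0), (p52,1), (p52,2), (p53,0), (p53,1), (p53,2), (p54,0), (p54,1), (p54,2)}
These 21 distinct sets form the basis B.
Close under arbitrary unions to get τ_{X×Y}; counting gives |τ_{X×Y}| = 70.


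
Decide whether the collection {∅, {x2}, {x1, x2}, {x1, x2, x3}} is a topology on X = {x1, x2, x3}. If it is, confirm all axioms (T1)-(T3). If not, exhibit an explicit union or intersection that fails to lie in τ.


τ IS a topology on X.

Axiom (T1): ∅ ∈ τ? Yes; X ∈ τ? Yes.
Axiom (T2/T3): check pairwise unions and intersections of members of τ.
All pairwise intersections and unions checked — each lies in τ. Therefore τ satisfies (T1), (T2), (T3): it IS a topology on X.


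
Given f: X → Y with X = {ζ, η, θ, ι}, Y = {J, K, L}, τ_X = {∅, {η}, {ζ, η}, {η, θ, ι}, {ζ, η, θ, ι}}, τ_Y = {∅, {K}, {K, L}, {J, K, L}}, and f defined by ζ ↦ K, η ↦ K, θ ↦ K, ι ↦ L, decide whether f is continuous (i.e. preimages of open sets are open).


f is NOT continuous.

Compute f^{-1}(U) for each U ∈ τ_Y:
  U = ∅: f^{-1}(U) = ∅ ∈ τ_X ✓.
  U = {K}: f^{-1}(U) = {ζ, η, θ} ∉ τ_X ✗.
  U = {K, L}: f^{-1}(U) = {ζ, η, θ, ι} ∈ τ_X ✓.
  U = {J, K, L}: f^{-1}(U) = {ζ, η, θ, ι} ∈ τ_X ✓.
Found U = {K} with f^{-1}(U) = {ζ, η, θ} not in τ_X. Therefore f is NOT continuous.


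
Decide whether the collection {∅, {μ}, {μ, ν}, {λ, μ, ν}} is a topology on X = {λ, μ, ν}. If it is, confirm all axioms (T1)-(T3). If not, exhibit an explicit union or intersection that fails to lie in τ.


τ IS a topology on X.

Axiom (T1): ∅ ∈ τ? Yes; X ∈ τ? Yes.
Axiom (T2/T3): check pairwise unions and intersections of members of τ.
All pairwise intersections and unions checked — each lies in τ. Therefore τ satisfies (T1), (T2), (T3): it IS a topology on X.


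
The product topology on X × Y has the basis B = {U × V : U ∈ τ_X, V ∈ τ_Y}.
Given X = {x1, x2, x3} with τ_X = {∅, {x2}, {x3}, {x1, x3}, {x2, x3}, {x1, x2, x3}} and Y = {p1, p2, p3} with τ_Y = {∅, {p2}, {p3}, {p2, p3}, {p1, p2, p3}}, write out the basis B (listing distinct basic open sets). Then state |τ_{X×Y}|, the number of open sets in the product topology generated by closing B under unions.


Basis B = {∅ × ∅, {x2} × {p2}, {x2} × {p3}, {x3} × {p2}, {x3} × {p3}, {x1, x3} × {p2}, {x1, x3} × {p3}, {x2} × {p2, p3}, {x2, x3} × {p2}, {x2, x3} × {p3}, {x3} × {p2, p3}, {x1, x2, x3} × {p2}, {x1, x2, x3} × {p3}, {x2} × {p1, p2, p3}, {x3} × {p1, p2, p3}, {x1, x3} × {p2, p3}, {x2, x3} × {p2, p3}, {x1, x3} × {p1, p2, p3}, {x1, x2, x3} × {p2, p3}, {x2, x3} × {p1, p2, p3}, {x1, x2, x3} × {p1, p2, p3}}; |τ_{X×Y}| = 70.

Enumerate products U × V with U ∈ τ_X, V ∈ τ_Y (deduplicated):
  ∅ × ∅ = {} (∅)
  {x2} × {p2} = {(x2,p2)}
  {x2} × {p3} = {(x2,p3)}
  {x3} × {p2} = {(x3,p2)}
  {x3} × {p3} = {(x3,p3)}
  {x1, x3} × {p2} = {(x1,p2), (x3,p2)}
  {x1, x3} × {p3} = {(x1,p3), (x3,p3)}
  {x2} × {p2, p3} = {(x2,p2), (x2,p3)}
  {x2, x3} × {p2} = {(x2,p2), (x3,p2)}
  {x2, x3} × {p3} = {(x2,p3), (x3,p3)}
  {x3} × {p2, p3} = {(x3,p2), (x3,p3)}
  {x1, x2, x3} × {p2} = {(x1,p2), (x2,p2), (x3,p2)}
  {x1, x2, x3} × {p3} = {(x1,p3), (x2,p3), (x3,p3)}
  {x2} × {p1, p2, p3} = {(x2,p1), (x2,p2), (x2,p3)}
  {x3} × {p1, p2, p3} = {(x3,p1), (x3,p2), (x3,p3)}
  {x1, x3} × {p2, p3} = {(x1,p2), (x1,p3), (x3,p2), (x3,p3)}
  {x2, x3} × {p2, p3} = {(x2,p2), (x2,p3), (x3,p2), (x3,p3)}
  {x1, x3} × {p1, p2, p3} = {(x1,p1), (x1,p2), (x1,p3), (x3,p1), (x3,p2), (x3,p3)}
  {x1, x2, x3} × {p2, p3} = {(x1,p2), (x1,p3), (x2,p2), (x2,p3), (x3,p2), (x3,p3)}
  {x2, x3} × {p1, p2, p3} = {(x2,p1), (x2,p2), (x2,p3), (x3,p1), (x3,p2), (x3,p3)}
  {x1, x2, x3} × {p1, p2, p3} = {(x1,p1), (x1,p2), (x1,p3), (x2,p1), (x2,p2), (x2,p3), (x3,p1), (x3,p2), (x3,p3)}
These 21 distinct sets form the basis B.
Close under arbitrary unions to get τ_{X×Y}; counting gives |τ_{X×Y}| = 70.


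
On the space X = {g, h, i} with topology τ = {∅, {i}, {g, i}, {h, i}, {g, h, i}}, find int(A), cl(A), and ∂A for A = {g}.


int(A) = ∅, cl(A) = {g}, ∂A = {g}.

Closed sets in (X, τ) are complements of opens:
  closed(X, τ) = {∅, {g}, {h}, {g, h}, {g, h, i}}.
int(A) = ⋃ {U ∈ τ : U ⊆ A}. Opens contained in A: ∅.
Taking the union of these: int(A) = ∅.
cl(A) = ⋂ {C closed : A ⊆ C}. Closed sets containing A: {g}, {g, h}, {g, h, i}.
Intersecting these: cl(A) = {g}.
∂A = cl(A) ∖ int(A) = {g} ∖ ∅ = {g}.


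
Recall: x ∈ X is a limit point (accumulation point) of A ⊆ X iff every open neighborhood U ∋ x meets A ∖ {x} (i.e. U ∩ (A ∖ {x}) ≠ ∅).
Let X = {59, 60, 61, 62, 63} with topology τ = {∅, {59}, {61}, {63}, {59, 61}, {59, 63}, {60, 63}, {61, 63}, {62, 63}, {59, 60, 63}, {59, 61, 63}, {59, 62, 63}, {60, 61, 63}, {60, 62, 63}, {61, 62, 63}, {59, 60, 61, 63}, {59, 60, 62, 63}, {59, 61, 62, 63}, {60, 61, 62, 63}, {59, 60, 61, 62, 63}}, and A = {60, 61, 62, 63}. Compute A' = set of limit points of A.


A' = {60, 62}

For each x ∈ X, list the open sets U ∈ τ with x ∈ U, then check whether U ∩ (A ∖ {x}) ≠ ∅ for every such U.
  x = 59: open {59} ∋ x has {59} ∩ (A ∖ {59}) = ∅, so x is NOT a limit point.
  x = 60: opens ∋ x are {60, 63}, {59, 60, 63}, {60, 61, 63}, {60, 62, 63}, {59, 60, 61, 63}, {59, 60, 62, 63}, {60, 61, 62, 63}, {59, 60, 61, 62, 63}; each meets A ∖ {60}, so x IS a limit point.
  x = 61: open {61} ∋ x has {61} ∩ (A ∖ {61}) = ∅, so x is NOT a limit point.
  x = 62: opens ∋ x are {62, 63}, {59, 62, 63}, {60, 62, 63}, {61, 62, 63}, {59, 60, 62, 63}, {59, 61, 62, 63}, {60, 61, 62, 63}, {59, 60, 61, 62, 63}; each meets A ∖ {62}, so x IS a limit point.
  x = 63: open {63} ∋ x has {63} ∩ (A ∖ {63}) = ∅, so x is NOT a limit point.
Collecting: A' = {60, 62}.


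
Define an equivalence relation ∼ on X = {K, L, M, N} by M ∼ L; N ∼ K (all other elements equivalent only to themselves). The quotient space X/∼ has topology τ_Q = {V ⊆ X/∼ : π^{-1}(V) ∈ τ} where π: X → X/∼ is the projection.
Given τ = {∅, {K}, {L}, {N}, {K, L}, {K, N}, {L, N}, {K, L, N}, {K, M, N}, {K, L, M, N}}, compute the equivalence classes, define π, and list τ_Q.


X/∼ = {[K=N], [L=M]}; |τ_Q| = 3.

Equivalence classes: [K=N], [L=M].
Quotient map π: X → X/∼ sends K ↦ [K=N], L ↦ [L=M], M ↦ [L=M], N ↦ [K=N].
For each subset V ⊆ X/∼, compute π^{-1}(V) ⊆ X and check whether π^{-1}(V) ∈ τ. V is open in τ_Q iff π^{-1}(V) ∈ τ.
  V = {}: π^{-1}(V) = ∅ ∈ τ ✓.
  V = {[K=N]}: π^{-1}(V) = {K, N} ∈ τ ✓.
  V = {[L=M]}: π^{-1}(V) = {L, M} ∉ τ ✗.
  V = {[K=N], [L=M]}: π^{-1}(V) = {K, L, M, N} ∈ τ ✓.
Open sets in the quotient: τ_Q = {{}, {[K=N]}, {[K=N], [L=M]}} (3 elements).


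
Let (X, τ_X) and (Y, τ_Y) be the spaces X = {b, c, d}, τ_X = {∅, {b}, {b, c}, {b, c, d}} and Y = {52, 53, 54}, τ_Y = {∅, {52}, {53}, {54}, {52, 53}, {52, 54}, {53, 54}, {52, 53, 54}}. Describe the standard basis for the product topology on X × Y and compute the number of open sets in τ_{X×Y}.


Basis B = {∅ × ∅, {b} × {52}, {b} × {53}, {b} × {54}, {b} × {52, 53}, {b} × {52, 54}, {b, c} × {52}, {b} × {53, 54}, {b, c} × {53}, {b, c} × {54}, {b} × {52, 53, 54}, {b, c, d} × {52}, {b, c, d} × {53}, {b, c, d} × {54}, {b, c} × {52, 53}, {b, c} × {52, 54}, {b, c} × {53, 54}, {b, c} × {52, 53, 54}, {b, c, d} × {52, 53}, {b, c, d} × {52, 54}, {b, c, d} × {53, 54}, {b, c, d} × {52, 53, 54}}; |τ_{X×Y}| = 64.

Enumerate products U × V with U ∈ τ_X, V ∈ τ_Y (deduplicated):
  ∅ × ∅ = {} (∅)
  {b} × {52} = {(b,52)}
  {b} × {53} = {(b,53)}
  {b} × {54} = {(b,54)}
  {b} × {52, 53} = {(b,52), (b,53)}
  {b} × {52, 54} = {(b,52), (b,54)}
  {b, c} × {52} = {(b,52), (c,52)}
  {b} × {53, 54} = {(b,53), (b,54)}
  {b, c} × {53} = {(b,53), (c,53)}
  {b, c} × {54} = {(b,54), (c,54)}
  {b} × {52, 53, 54} = {(b,52), (b,53), (b,54)}
  {b, c, d} × {52} = {(b,52), (c,52), (d,52)}
  {b, c, d} × {53} = {(b,53), (c,53), (d,53)}
  {b, c, d} × {54} = {(b,54), (c,54), (d,54)}
  {b, c} × {52, 53} = {(b,52), (b,53), (c,52), (c,53)}
  {b, c} × {52, 54} = {(b,52), (b,54), (c,52), (c,54)}
  {b, c} × {53, 54} = {(b,53), (b,54), (c,53), (c,54)}
  {b, c} × {52, 53, 54} = {(b,52), (b,53), (b,54), (c,52), (c,53), (c,54)}
  {b, c, d} × {52, 53} = {(b,52), (b,53), (c,52), (c,53), (d,52), (d,53)}
  {b, c, d} × {52, 54} = {(b,52), (b,54), (c,52), (c,54), (d,52), (d,54)}
  {b, c, d} × {53, 54} = {(b,53), (b,54), (c,53), (c,54), (d,53), (d,54)}
  {b, c, d} × {52, 53, 54} = {(b,52), (b,53), (b,54), (c,52), (c,53), (c,54), (d,52), (d,53), (d,54)}
These 22 distinct sets form the basis B.
Close under arbitrary unions to get τ_{X×Y}; counting gives |τ_{X×Y}| = 64.


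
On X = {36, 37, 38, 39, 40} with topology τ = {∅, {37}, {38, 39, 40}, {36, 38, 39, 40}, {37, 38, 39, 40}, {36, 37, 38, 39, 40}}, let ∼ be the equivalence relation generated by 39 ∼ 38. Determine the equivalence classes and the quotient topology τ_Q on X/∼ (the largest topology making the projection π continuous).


X/∼ = {[36], [37], [38=39], [40]}; |τ_Q| = 6.

Equivalence classes: [36], [37], [38=39], [40].
Quotient map π: X → X/∼ sends 36 ↦ [36], 37 ↦ [37], 38 ↦ [38=39], 39 ↦ [38=39], 40 ↦ [40].
For each subset V ⊆ X/∼, compute π^{-1}(V) ⊆ X and check whether π^{-1}(V) ∈ τ. V is open in τ_Q iff π^{-1}(V) ∈ τ.
  V = {}: π^{-1}(V) = ∅ ∈ τ ✓.
  V = {[36]}: π^{-1}(V) = {36} ∉ τ ✗.
  V = {[37]}: π^{-1}(V) = {37} ∈ τ ✓.
  V = {[36], [37]}: π^{-1}(V) = {36, 37} ∉ τ ✗.
  V = {[38=39]}: π^{-1}(V) = {38, 39} ∉ τ ✗.
  V = {[36], [38=39]}: π^{-1}(V) = {36, 38, 39} ∉ τ ✗.
  V = {[37], [38=39]}: π^{-1}(V) = {37, 38, 39} ∉ τ ✗.
  V = {[36], [37], [38=39]}: π^{-1}(V) = {36, 37, 38, 39} ∉ τ ✗.
  V = {[40]}: π^{-1}(V) = {40} ∉ τ ✗.
  V = {[36], [40]}: π^{-1}(V) = {36, 40} ∉ τ ✗.
  V = {[37], [40]}: π^{-1}(V) = {37, 40} ∉ τ ✗.
  V = {[36], [37], [40]}: π^{-1}(V) = {36, 37, 40} ∉ τ ✗.
  V = {[38=39], [40]}: π^{-1}(V) = {38, 39, 40} ∈ τ ✓.
  V = {[36], [38=39], [40]}: π^{-1}(V) = {36, 38, 39, 40} ∈ τ ✓.
  V = {[37], [38=39], [40]}: π^{-1}(V) = {37, 38, 39, 40} ∈ τ ✓.
  V = {[36], [37], [38=39], [40]}: π^{-1}(V) = {36, 37, 38, 39, 40} ∈ τ ✓.
Open sets in the quotient: τ_Q = {{}, {[37]}, {[38=39], [40]}, {[36], [38=39], [40]}, {[37], [38=39], [40]}, {[36], [37], [38=39], [40]}} (6 elements).


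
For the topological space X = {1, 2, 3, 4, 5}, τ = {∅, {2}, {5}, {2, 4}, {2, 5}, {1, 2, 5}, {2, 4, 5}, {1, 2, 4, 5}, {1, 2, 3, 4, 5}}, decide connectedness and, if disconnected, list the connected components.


(X, τ) is connected.

Find clopen sets (U ∈ τ with X ∖ U ∈ τ):
  U = ∅, X ∖ U = {1, 2, 3, 4, 5} — both open, so U is clopen.
  U = {1, 2, 3, 4, 5}, X ∖ U = ∅ — both open, so U is clopen.
Only trivial clopens (∅ and X) exist, so (X, τ) is connected.
Compute connected components by grouping points that agree on all clopens:
  component: {1, 2, 3, 4, 5}


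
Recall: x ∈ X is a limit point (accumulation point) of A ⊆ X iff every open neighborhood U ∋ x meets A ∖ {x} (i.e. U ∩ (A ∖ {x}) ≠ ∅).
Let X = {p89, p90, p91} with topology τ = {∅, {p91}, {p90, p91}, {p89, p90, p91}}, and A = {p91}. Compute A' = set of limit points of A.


A' = {p89, p90}

For each x ∈ X, list the open sets U ∈ τ with x ∈ U, then check whether U ∩ (A ∖ {x}) ≠ ∅ for every such U.
  x = p89: opens ∋ x are {p89, p90, p91}; each meets A ∖ {p89}, so x IS a limit point.
  x = p90: opens ∋ x are {p90, p91}, {p89, p90, p91}; each meets A ∖ {p90}, so x IS a limit point.
  x = p91: open {p91} ∋ x has {p91} ∩ (A ∖ {p91}) = ∅, so x is NOT a limit point.
Collecting: A' = {p89, p90}.


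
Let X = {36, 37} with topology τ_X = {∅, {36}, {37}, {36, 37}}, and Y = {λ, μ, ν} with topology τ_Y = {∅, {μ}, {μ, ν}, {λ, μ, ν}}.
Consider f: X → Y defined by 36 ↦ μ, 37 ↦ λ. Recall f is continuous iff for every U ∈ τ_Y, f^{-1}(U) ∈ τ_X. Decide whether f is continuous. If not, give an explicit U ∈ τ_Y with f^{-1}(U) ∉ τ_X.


f IS continuous.

Compute f^{-1}(U) for each U ∈ τ_Y:
  U = ∅: f^{-1}(U) = ∅ ∈ τ_X ✓.
  U = {μ}: f^{-1}(U) = {36} ∈ τ_X ✓.
  U = {μ, ν}: f^{-1}(U) = {36} ∈ τ_X ✓.
  U = {λ, μ, ν}: f^{-1}(U) = {36, 37} ∈ τ_X ✓.
Every preimage lies in τ_X, so f IS continuous.


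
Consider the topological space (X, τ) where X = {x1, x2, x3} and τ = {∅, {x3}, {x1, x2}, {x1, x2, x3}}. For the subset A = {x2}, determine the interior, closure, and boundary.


int(A) = ∅, cl(A) = {x1, x2}, ∂A = {x1, x2}.

Closed sets in (X, τ) are complements of opens:
  closed(X, τ) = {∅, {x3}, {x1, x2}, {x1, x2, x3}}.
int(A) = ⋃ {U ∈ τ : U ⊆ A}. Opens contained in A: ∅.
Taking the union of these: int(A) = ∅.
cl(A) = ⋂ {C closed : A ⊆ C}. Closed sets containing A: {x1, x2}, {x1, x2, x3}.
Intersecting these: cl(A) = {x1, x2}.
∂A = cl(A) ∖ int(A) = {x1, x2} ∖ ∅ = {x1, x2}.


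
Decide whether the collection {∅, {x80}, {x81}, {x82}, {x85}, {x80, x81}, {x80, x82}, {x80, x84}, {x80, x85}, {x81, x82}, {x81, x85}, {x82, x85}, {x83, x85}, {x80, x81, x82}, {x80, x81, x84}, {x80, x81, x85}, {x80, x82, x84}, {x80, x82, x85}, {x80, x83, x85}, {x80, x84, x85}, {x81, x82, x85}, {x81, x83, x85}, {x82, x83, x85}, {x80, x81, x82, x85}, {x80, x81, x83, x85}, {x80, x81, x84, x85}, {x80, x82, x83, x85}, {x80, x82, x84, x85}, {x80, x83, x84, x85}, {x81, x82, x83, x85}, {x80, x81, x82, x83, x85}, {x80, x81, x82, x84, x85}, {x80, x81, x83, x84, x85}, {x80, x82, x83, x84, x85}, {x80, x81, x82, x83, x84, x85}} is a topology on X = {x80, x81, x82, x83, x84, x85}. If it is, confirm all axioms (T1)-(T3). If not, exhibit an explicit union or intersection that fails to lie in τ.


τ is NOT a topology on X.

Axiom (T1): ∅ ∈ τ? Yes; X ∈ τ? Yes.
Axiom (T2/T3): check pairwise unions and intersections of members of τ.
Counterexample for (T2): {x81} ∪ {x80, x82, x84} = {x80, x81, x82, x84} ∉ τ. Therefore τ is NOT a topology.


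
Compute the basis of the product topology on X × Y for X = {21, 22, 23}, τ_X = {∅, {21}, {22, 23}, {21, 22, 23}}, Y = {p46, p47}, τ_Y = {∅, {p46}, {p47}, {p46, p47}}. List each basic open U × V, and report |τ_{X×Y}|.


Basis B = {∅ × ∅, {21} × {p46}, {21} × {p47}, {21} × {p46, p47}, {22, 23} × {p46}, {22, 23} × {p47}, {21, 22, 23} × {p46}, {21, 22, 23} × {p47}, {22, 23} × {p46, p47}, {21, 22, 23} × {p46, p47}}; |τ_{X×Y}| = 16.

Enumerate products U × V with U ∈ τ_X, V ∈ τ_Y (deduplicated):
  ∅ × ∅ = {} (∅)
  {21} × {p46} = {(21,p46)}
  {21} × {p47} = {(21,p47)}
  {21} × {p46, p47} = {(21,p46), (21,p47)}
  {22, 23} × {p46} = {(22,p46), (23,p46)}
  {22, 23} × {p47} = {(22,p47), (23,p47)}
  {21, 22, 23} × {p46} = {(21,p46), (22,p46), (23,p46)}
  {21, 22, 23} × {p47} = {(21,p47), (22,p47), (23,p47)}
  {22, 23} × {p46, p47} = {(22,p46), (22,p47), (23,p46), (23,p47)}
  {21, 22, 23} × {p46, p47} = {(21,p46), (21,p47), (22,p46), (22,p47), (23,p46), (23,p47)}
These 10 distinct sets form the basis B.
Close under arbitrary unions to get τ_{X×Y}; counting gives |τ_{X×Y}| = 16.


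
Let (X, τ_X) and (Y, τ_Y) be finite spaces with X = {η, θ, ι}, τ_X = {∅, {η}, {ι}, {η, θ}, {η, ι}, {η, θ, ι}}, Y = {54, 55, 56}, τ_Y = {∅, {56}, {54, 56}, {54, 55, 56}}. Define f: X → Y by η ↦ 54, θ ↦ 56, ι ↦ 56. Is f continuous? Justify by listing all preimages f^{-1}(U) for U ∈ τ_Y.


f is NOT continuous.

Compute f^{-1}(U) for each U ∈ τ_Y:
  U = ∅: f^{-1}(U) = ∅ ∈ τ_X ✓.
  U = {56}: f^{-1}(U) = {θ, ι} ∉ τ_X ✗.
  U = {54, 56}: f^{-1}(U) = {η, θ, ι} ∈ τ_X ✓.
  U = {54, 55, 56}: f^{-1}(U) = {η, θ, ι} ∈ τ_X ✓.
Found U = {56} with f^{-1}(U) = {θ, ι} not in τ_X. Therefore f is NOT continuous.


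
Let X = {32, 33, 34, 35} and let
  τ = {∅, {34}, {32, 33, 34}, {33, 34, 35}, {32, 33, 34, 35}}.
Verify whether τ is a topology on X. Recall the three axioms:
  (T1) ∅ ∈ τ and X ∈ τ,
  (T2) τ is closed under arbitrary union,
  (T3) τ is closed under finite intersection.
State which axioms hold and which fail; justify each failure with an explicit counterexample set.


τ is NOT a topology on X.

Axiom (T1): ∅ ∈ τ? Yes; X ∈ τ? Yes.
Axiom (T2/T3): check pairwise unions and intersections of members of τ.
Counterexample for (T3): {32, 33, 34} ∩ {33, 34, 35} = {33, 34} ∉ τ. Therefore τ is NOT a topology.


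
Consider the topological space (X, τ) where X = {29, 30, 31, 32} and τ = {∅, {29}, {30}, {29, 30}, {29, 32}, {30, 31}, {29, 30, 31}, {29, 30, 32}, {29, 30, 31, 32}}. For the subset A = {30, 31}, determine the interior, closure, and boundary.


int(A) = {30, 31}, cl(A) = {30, 31}, ∂A = ∅.

Closed sets in (X, τ) are complements of opens:
  closed(X, τ) = {∅, {31}, {32}, {29, 32}, {30, 31}, {31, 32}, {29, 31, 32}, {30, 31, 32}, {29, 30, 31, 32}}.
int(A) = ⋃ {U ∈ τ : U ⊆ A}. Opens contained in A: ∅, {30}, {30, 31}.
Taking the union of these: int(A) = {30, 31}.
cl(A) = ⋂ {C closed : A ⊆ C}. Closed sets containing A: {30, 31}, {30, 31, 32}, {29, 30, 31, 32}.
Intersecting these: cl(A) = {30, 31}.
∂A = cl(A) ∖ int(A) = {30, 31} ∖ {30, 31} = ∅.


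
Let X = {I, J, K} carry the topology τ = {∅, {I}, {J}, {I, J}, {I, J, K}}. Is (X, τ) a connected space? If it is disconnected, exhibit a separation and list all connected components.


(X, τ) is connected.

Find clopen sets (U ∈ τ with X ∖ U ∈ τ):
  U = ∅, X ∖ U = {I, J, K} — both open, so U is clopen.
  U = {I, J, K}, X ∖ U = ∅ — both open, so U is clopen.
Only trivial clopens (∅ and X) exist, so (X, τ) is connected.
Compute connected components by grouping points that agree on all clopens:
  component: {I, J, K}


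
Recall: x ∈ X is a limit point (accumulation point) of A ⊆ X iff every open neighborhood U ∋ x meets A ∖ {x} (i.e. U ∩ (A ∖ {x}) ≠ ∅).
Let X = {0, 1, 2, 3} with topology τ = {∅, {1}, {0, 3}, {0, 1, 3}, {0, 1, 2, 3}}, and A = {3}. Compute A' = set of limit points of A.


A' = {0, 2}

For each x ∈ X, list the open sets U ∈ τ with x ∈ U, then check whether U ∩ (A ∖ {x}) ≠ ∅ for every such U.
  x = 0: opens ∋ x are {0, 3}, {0, 1, 3}, {0, 1, 2, 3}; each meets A ∖ {0}, so x IS a limit point.
  x = 1: open {1} ∋ x has {1} ∩ (A ∖ {1}) = ∅, so x is NOT a limit point.
  x = 2: opens ∋ x are {0, 1, 2, 3}; each meets A ∖ {2}, so x IS a limit point.
  x = 3: open {0, 3} ∋ x has {0, 3} ∩ (A ∖ {3}) = ∅, so x is NOT a limit point.
Collecting: A' = {0, 2}.


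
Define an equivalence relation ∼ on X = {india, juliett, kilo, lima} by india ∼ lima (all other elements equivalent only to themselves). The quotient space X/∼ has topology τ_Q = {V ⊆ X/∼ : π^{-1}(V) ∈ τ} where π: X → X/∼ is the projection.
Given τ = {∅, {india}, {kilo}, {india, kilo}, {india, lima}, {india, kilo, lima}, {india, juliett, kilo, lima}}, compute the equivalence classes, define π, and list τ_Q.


X/∼ = {[india=lima], [juliett], [kilo]}; |τ_Q| = 5.

Equivalence classes: [india=lima], [juliett], [kilo].
Quotient map π: X → X/∼ sends india ↦ [india=lima], juliett ↦ [juliett], kilo ↦ [kilo], lima ↦ [india=lima].
For each subset V ⊆ X/∼, compute π^{-1}(V) ⊆ X and check whether π^{-1}(V) ∈ τ. V is open in τ_Q iff π^{-1}(V) ∈ τ.
  V = {}: π^{-1}(V) = ∅ ∈ τ ✓.
  V = {[india=lima]}: π^{-1}(V) = {india, lima} ∈ τ ✓.
  V = {[juliett]}: π^{-1}(V) = {juliett} ∉ τ ✗.
  V = {[india=lima], [juliett]}: π^{-1}(V) = {india, juliett, lima} ∉ τ ✗.
  V = {[kilo]}: π^{-1}(V) = {kilo} ∈ τ ✓.
  V = {[india=lima], [kilo]}: π^{-1}(V) = {india, kilo, lima} ∈ τ ✓.
  V = {[juliett], [kilo]}: π^{-1}(V) = {juliett, kilo} ∉ τ ✗.
  V = {[india=lima], [juliett], [kilo]}: π^{-1}(V) = {india, juliett, kilo, lima} ∈ τ ✓.
Open sets in the quotient: τ_Q = {{}, {[india=lima]}, {[kilo]}, {[india=lima], [kilo]}, {[india=lima], [juliett], [kilo]}} (5 elements).


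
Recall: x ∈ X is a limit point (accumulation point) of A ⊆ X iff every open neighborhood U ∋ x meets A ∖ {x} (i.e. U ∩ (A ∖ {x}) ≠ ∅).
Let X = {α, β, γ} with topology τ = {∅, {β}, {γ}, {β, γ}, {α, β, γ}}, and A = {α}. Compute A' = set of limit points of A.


A' = ∅

For each x ∈ X, list the open sets U ∈ τ with x ∈ U, then check whether U ∩ (A ∖ {x}) ≠ ∅ for every such U.
  x = α: open {α, β, γ} ∋ x has {α, β, γ} ∩ (A ∖ {α}) = ∅, so x is NOT a limit point.
  x = β: open {β} ∋ x has {β} ∩ (A ∖ {β}) = ∅, so x is NOT a limit point.
  x = γ: open {γ} ∋ x has {γ} ∩ (A ∖ {γ}) = ∅, so x is NOT a limit point.
Collecting: A' = ∅.


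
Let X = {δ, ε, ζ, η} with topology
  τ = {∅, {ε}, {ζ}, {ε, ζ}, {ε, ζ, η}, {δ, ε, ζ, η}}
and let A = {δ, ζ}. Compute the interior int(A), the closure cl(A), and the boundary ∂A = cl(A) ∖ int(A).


int(A) = {ζ}, cl(A) = {δ, ζ, η}, ∂A = {δ, η}.

Closed sets in (X, τ) are complements of opens:
  closed(X, τ) = {∅, {δ}, {δ, η}, {δ, ε, η}, {δ, ζ, η}, {δ, ε, ζ, η}}.
int(A) = ⋃ {U ∈ τ : U ⊆ A}. Opens contained in A: ∅, {ζ}.
Taking the union of these: int(A) = {ζ}.
cl(A) = ⋂ {C closed : A ⊆ C}. Closed sets containing A: {δ, ζ, η}, {δ, ε, ζ, η}.
Intersecting these: cl(A) = {δ, ζ, η}.
∂A = cl(A) ∖ int(A) = {δ, ζ, η} ∖ {ζ} = {δ, η}.


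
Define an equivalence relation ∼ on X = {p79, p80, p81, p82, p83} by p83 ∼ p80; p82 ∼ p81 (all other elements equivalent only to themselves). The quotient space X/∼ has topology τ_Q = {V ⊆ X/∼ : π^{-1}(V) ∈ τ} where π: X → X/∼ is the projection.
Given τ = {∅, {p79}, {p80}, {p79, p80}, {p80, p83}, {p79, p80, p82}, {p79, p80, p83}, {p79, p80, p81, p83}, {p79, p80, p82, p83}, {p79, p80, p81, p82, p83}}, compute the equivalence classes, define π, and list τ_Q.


X/∼ = {[p79], [p80=p83], [p81=p82]}; |τ_Q| = 5.

Equivalence classes: [p79], [p80=p83], [p81=p82].
Quotient map π: X → X/∼ sends p79 ↦ [p79], p80 ↦ [p80=p83], p81 ↦ [p81=p82], p82 ↦ [p81=p82], p83 ↦ [p80=p83].
For each subset V ⊆ X/∼, compute π^{-1}(V) ⊆ X and check whether π^{-1}(V) ∈ τ. V is open in τ_Q iff π^{-1}(V) ∈ τ.
  V = {}: π^{-1}(V) = ∅ ∈ τ ✓.
  V = {[p79]}: π^{-1}(V) = {p79} ∈ τ ✓.
  V = {[p80=p83]}: π^{-1}(V) = {p80, p83} ∈ τ ✓.
  V = {[p79], [p80=p83]}: π^{-1}(V) = {p79, p80, p83} ∈ τ ✓.
  V = {[p81=p82]}: π^{-1}(V) = {p81, p82} ∉ τ ✗.
  V = {[p79], [p81=p82]}: π^{-1}(V) = {p79, p81, p82} ∉ τ ✗.
  V = {[p80=p83], [p81=p82]}: π^{-1}(V) = {p80, p81, p82, p83} ∉ τ ✗.
  V = {[p79], [p80=p83], [p81=p82]}: π^{-1}(V) = {p79, p80, p81, p82, p83} ∈ τ ✓.
Open sets in the quotient: τ_Q = {{}, {[p79]}, {[p80=p83]}, {[p79], [p80=p83]}, {[p79], [p80=p83], [p81=p82]}} (5 elements).


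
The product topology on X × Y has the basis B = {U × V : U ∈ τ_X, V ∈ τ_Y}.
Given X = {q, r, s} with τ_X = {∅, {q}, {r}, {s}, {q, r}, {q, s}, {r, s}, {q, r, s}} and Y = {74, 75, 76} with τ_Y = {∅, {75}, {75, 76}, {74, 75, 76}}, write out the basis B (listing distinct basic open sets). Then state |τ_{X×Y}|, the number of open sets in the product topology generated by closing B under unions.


Basis B = {∅ × ∅, {q} × {75}, {r} × {75}, {s} × {75}, {q} × {75, 76}, {q, r} × {75}, {q, s} × {75}, {r} × {75, 76}, {r, s} × {75}, {s} × {75, 76}, {q} × {74, 75, 76}, {q, r, s} × {75}, {r} × {74, 75, 76}, {s} × {74, 75, 76}, {q, r} × {75, 76}, {q, s} × {75, 76}, {r, s} × {75, 76}, {q, r} × {74, 75, 76}, {q, s} × {74, 75, 76}, {q, r, s} × {75, 76}, {r, s} × {74, 75, 76}, {q, r, s} × {74, 75, 76}}; |τ_{X×Y}| = 64.

Enumerate products U × V with U ∈ τ_X, V ∈ τ_Y (deduplicated):
  ∅ × ∅ = {} (∅)
  {q} × {75} = {(q,75)}
  {r} × {75} = {(r,75)}
  {s} × {75} = {(s,75)}
  {q} × {75, 76} = {(q,75), (q,76)}
  {q, r} × {75} = {(q,75), (r,75)}
  {q, s} × {75} = {(q,75), (s,75)}
  {r} × {75, 76} = {(r,75), (r,76)}
  {r, s} × {75} = {(r,75), (s,75)}
  {s} × {75, 76} = {(s,75), (s,76)}
  {q} × {74, 75, 76} = {(q,74), (q,75), (q,76)}
  {q, r, s} × {75} = {(q,75), (r,75), (s,75)}
  {r} × {74, 75, 76} = {(r,74), (r,75), (r,76)}
  {s} × {74, 75, 76} = {(s,74), (s,75), (s,76)}
  {q, r} × {75, 76} = {(q,75), (q,76), (r,75), (r,76)}
  {q, s} × {75, 76} = {(q,75), (q,76), (s,75), (s,76)}
  {r, s} × {75, 76} = {(r,75), (r,76), (s,75), (s,76)}
  {q, r} × {74, 75, 76} = {(q,74), (q,75), (q,76), (r,74), (r,75), (r,76)}
  {q, s} × {74, 75, 76} = {(q,74), (q,75), (q,76), (s,74), (s,75), (s,76)}
  {q, r, s} × {75, 76} = {(q,75), (q,76), (r,75), (r,76), (s,75), (s,76)}
  {r, s} × {74, 75, 76} = {(r,74), (r,75), (r,76), (s,74), (s,75), (s,76)}
  {q, r, s} × {74, 75, 76} = {(q,74), (q,75), (q,76), (r,74), (r,75), (r,76), (s,74), (s,75), (s,76)}
These 22 distinct sets form the basis B.
Close under arbitrary unions to get τ_{X×Y}; counting gives |τ_{X×Y}| = 64.


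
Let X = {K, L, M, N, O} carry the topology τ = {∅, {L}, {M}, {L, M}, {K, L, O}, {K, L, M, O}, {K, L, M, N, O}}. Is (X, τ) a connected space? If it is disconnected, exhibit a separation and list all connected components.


(X, τ) is connected.

Find clopen sets (U ∈ τ with X ∖ U ∈ τ):
  U = ∅, X ∖ U = {K, L, M, N, O} — both open, so U is clopen.
  U = {K, L, M, N, O}, X ∖ U = ∅ — both open, so U is clopen.
Only trivial clopens (∅ and X) exist, so (X, τ) is connected.
Compute connected components by grouping points that agree on all clopens:
  component: {K, L, M, N, O}


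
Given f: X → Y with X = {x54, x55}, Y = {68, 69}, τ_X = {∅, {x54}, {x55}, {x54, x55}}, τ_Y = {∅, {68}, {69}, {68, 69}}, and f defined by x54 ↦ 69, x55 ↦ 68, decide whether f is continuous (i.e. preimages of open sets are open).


f IS continuous.

Compute f^{-1}(U) for each U ∈ τ_Y:
  U = ∅: f^{-1}(U) = ∅ ∈ τ_X ✓.
  U = {68}: f^{-1}(U) = {x55} ∈ τ_X ✓.
  U = {69}: f^{-1}(U) = {x54} ∈ τ_X ✓.
  U = {68, 69}: f^{-1}(U) = {x54, x55} ∈ τ_X ✓.
Every preimage lies in τ_X, so f IS continuous.


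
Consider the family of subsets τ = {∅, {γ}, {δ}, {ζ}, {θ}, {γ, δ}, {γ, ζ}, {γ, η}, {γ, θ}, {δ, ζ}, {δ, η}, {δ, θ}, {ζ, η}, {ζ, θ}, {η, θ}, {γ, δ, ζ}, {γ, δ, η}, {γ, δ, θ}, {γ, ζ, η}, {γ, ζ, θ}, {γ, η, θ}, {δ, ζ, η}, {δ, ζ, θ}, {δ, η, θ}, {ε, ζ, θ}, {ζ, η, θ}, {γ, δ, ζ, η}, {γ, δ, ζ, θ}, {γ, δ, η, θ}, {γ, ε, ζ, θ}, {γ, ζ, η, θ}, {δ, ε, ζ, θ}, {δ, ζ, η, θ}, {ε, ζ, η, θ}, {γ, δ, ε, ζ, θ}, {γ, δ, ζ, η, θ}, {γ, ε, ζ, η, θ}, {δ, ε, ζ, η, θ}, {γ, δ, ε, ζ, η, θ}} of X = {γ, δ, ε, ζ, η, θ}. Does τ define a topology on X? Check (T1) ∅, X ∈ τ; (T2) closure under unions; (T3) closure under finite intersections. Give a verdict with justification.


τ is NOT a topology on X.

Axiom (T1): ∅ ∈ τ? Yes; X ∈ τ? Yes.
Axiom (T2/T3): check pairwise unions and intersections of members of τ.
Counterexample for (T3): {γ, η} ∩ {δ, η} = {η} ∉ τ. Therefore τ is NOT a topology.


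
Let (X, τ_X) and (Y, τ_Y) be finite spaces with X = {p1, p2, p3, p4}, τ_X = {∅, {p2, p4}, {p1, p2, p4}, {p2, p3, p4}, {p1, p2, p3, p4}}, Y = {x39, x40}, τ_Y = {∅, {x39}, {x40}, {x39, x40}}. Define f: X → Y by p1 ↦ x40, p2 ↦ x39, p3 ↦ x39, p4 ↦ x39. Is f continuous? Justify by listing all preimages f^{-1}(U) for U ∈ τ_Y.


f is NOT continuous.

Compute f^{-1}(U) for each U ∈ τ_Y:
  U = ∅: f^{-1}(U) = ∅ ∈ τ_X ✓.
  U = {x39}: f^{-1}(U) = {p2, p3, p4} ∈ τ_X ✓.
  U = {x40}: f^{-1}(U) = {p1} ∉ τ_X ✗.
  U = {x39, x40}: f^{-1}(U) = {p1, p2, p3, p4} ∈ τ_X ✓.
Found U = {x40} with f^{-1}(U) = {p1} not in τ_X. Therefore f is NOT continuous.


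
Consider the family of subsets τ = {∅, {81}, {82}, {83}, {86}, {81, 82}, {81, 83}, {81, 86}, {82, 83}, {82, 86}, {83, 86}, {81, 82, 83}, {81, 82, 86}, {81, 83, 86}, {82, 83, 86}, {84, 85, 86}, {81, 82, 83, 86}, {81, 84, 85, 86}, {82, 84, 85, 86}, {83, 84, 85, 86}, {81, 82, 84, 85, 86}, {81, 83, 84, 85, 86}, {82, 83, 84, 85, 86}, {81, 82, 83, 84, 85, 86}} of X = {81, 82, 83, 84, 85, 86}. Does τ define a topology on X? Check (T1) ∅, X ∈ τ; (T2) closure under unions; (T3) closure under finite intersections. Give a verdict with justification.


τ IS a topology on X.

Axiom (T1): ∅ ∈ τ? Yes; X ∈ τ? Yes.
Axiom (T2/T3): check pairwise unions and intersections of members of τ.
All pairwise intersections and unions checked — each lies in τ. Therefore τ satisfies (T1), (T2), (T3): it IS a topology on X.


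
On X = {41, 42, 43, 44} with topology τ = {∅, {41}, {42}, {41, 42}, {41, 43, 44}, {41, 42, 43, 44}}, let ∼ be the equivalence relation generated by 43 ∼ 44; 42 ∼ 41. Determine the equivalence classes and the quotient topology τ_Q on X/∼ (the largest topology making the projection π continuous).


X/∼ = {[41=42], [43=44]}; |τ_Q| = 3.

Equivalence classes: [41=42], [43=44].
Quotient map π: X → X/∼ sends 41 ↦ [41=42], 42 ↦ [41=42], 43 ↦ [43=44], 44 ↦ [43=44].
For each subset V ⊆ X/∼, compute π^{-1}(V) ⊆ X and check whether π^{-1}(V) ∈ τ. V is open in τ_Q iff π^{-1}(V) ∈ τ.
  V = {}: π^{-1}(V) = ∅ ∈ τ ✓.
  V = {[41=42]}: π^{-1}(V) = {41, 42} ∈ τ ✓.
  V = {[43=44]}: π^{-1}(V) = {43, 44} ∉ τ ✗.
  V = {[41=42], [43=44]}: π^{-1}(V) = {41, 42, 43, 44} ∈ τ ✓.
Open sets in the quotient: τ_Q = {{}, {[41=42]}, {[41=42], [43=44]}} (3 elements).


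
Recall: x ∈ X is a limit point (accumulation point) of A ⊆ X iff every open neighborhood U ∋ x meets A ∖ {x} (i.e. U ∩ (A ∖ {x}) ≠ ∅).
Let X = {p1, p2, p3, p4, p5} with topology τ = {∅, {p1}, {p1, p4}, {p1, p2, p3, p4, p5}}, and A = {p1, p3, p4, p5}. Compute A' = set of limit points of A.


A' = {p2, p3, p4, p5}

For each x ∈ X, list the open sets U ∈ τ with x ∈ U, then check whether U ∩ (A ∖ {x}) ≠ ∅ for every such U.
  x = p1: open {p1} ∋ x has {p1} ∩ (A ∖ {p1}) = ∅, so x is NOT a limit point.
  x = p2: opens ∋ x are {p1, p2, p3, p4, p5}; each meets A ∖ {p2}, so x IS a limit point.
  x = p3: opens ∋ x are {p1, p2, p3, p4, p5}; each meets A ∖ {p3}, so x IS a limit point.
  x = p4: opens ∋ x are {p1, p4}, {p1, p2, p3, p4, p5}; each meets A ∖ {p4}, so x IS a limit point.
  x = p5: opens ∋ x are {p1, p2, p3, p4, p5}; each meets A ∖ {p5}, so x IS a limit point.
Collecting: A' = {p2, p3, p4, p5}.


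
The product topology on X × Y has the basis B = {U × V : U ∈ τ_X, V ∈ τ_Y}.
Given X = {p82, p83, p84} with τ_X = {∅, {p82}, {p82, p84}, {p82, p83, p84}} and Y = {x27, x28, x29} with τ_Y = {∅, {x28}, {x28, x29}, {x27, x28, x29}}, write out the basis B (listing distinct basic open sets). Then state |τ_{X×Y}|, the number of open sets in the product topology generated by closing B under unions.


Basis B = {∅ × ∅, {p82} × {x28}, {p82} × {x28, x29}, {p82, p84} × {x28}, {p82} × {x27, x28, x29}, {p82, p83, p84} × {x28}, {p82, p84} × {x28, x29}, {p82, p84} × {x27, x28, x29}, {p82, p83, p84} × {x28, x29}, {p82, p83, p84} × {x27, x28, x29}}; |τ_{X×Y}| = 20.

Enumerate products U × V with U ∈ τ_X, V ∈ τ_Y (deduplicated):
  ∅ × ∅ = {} (∅)
  {p82} × {x28} = {(p82,x28)}
  {p82} × {x28, x29} = {(p82,x28), (p82,x29)}
  {p82, p84} × {x28} = {(p82,x28), (p84,x28)}
  {p82} × {x27, x28, x29} = {(p82,x27), (p82,x28), (p82,x29)}
  {p82, p83, p84} × {x28} = {(p82,x28), (p83,x28), (p84,x28)}
  {p82, p84} × {x28, x29} = {(p82,x28), (p82,x29), (p84,x28), (p84,x29)}
  {p82, p84} × {x27, x28, x29} = {(p82,x27), (p82,x28), (p82,x29), (p84,x27), (p84,x28), (p84,x29)}
  {p82, p83, p84} × {x28, x29} = {(p82,x28), (p82,x29), (p83,x28), (p83,x29), (p84,x28), (p84,x29)}
  {p82, p83, p84} × {x27, x28, x29} = {(p82,x27), (p82,x28), (p82,x29), (p83,x27), (p83,x28), (p83,x29), (p84,x27), (p84,x28), (p84,x29)}
These 10 distinct sets form the basis B.
Close under arbitrary unions to get τ_{X×Y}; counting gives |τ_{X×Y}| = 20.


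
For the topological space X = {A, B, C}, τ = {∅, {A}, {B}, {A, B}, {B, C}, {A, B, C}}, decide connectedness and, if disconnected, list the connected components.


(X, τ) is disconnected; components = [{A}, {B, C}].

Find clopen sets (U ∈ τ with X ∖ U ∈ τ):
  U = ∅, X ∖ U = {A, B, C} — both open, so U is clopen.
  U = {A}, X ∖ U = {B, C} — both open, so U is clopen.
  U = {B, C}, X ∖ U = {A} — both open, so U is clopen.
  U = {A, B, C}, X ∖ U = ∅ — both open, so U is clopen.
Nontrivial clopen(s) exist: e.g. {A}. So (X, τ) is disconnected.
Compute connected components by grouping points that agree on all clopens:
  component: {A}
  component: {B, C}


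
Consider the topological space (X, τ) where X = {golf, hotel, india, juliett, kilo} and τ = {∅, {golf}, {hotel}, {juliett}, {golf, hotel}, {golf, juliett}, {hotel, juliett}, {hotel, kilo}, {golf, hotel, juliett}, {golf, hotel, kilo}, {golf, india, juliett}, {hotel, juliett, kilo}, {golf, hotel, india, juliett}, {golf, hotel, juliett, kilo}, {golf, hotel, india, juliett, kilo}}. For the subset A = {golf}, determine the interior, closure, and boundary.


int(A) = {golf}, cl(A) = {golf, india}, ∂A = {india}.

Closed sets in (X, τ) are complements of opens:
  closed(X, τ) = {∅, {india}, {kilo}, {golf, india}, {hotel, kilo}, {india, juliett}, {india, kilo}, {golf, india, juliett}, {golf, india, kilo}, {hotel, india, kilo}, {india, juliett, kilo}, {golf, hotel, india, kilo}, {golf, india, juliett, kilo}, {hotel, india, juliett, kilo}, {golf, hotel, india, juliett, kilo}}.
int(A) = ⋃ {U ∈ τ : U ⊆ A}. Opens contained in A: ∅, {golf}.
Taking the union of these: int(A) = {golf}.
cl(A) = ⋂ {C closed : A ⊆ C}. Closed sets containing A: {golf, india}, {golf, india, juliett}, {golf, india, kilo}, {golf, hotel, india, kilo}, {golf, india, juliett, kilo}, {golf, hotel, india, juliett, kilo}.
Intersecting these: cl(A) = {golf, india}.
∂A = cl(A) ∖ int(A) = {golf, india} ∖ {golf} = {india}.


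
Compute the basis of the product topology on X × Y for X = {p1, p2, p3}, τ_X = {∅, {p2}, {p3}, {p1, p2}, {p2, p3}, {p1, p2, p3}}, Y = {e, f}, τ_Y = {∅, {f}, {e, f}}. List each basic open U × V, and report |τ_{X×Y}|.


Basis B = {∅ × ∅, {p2} × {f}, {p3} × {f}, {p1, p2} × {f}, {p2} × {e, f}, {p2, p3} × {f}, {p3} × {e, f}, {p1, p2, p3} × {f}, {p1, p2} × {e, f}, {p2, p3} × {e, f}, {p1, p2, p3} × {e, f}}; |τ_{X×Y}| = 18.

Enumerate products U × V with U ∈ τ_X, V ∈ τ_Y (deduplicated):
  ∅ × ∅ = {} (∅)
  {p2} × {f} = {(p2,f)}
  {p3} × {f} = {(p3,f)}
  {p1, p2} × {f} = {(p1,f), (p2,f)}
  {p2} × {e, f} = {(p2,e), (p2,f)}
  {p2, p3} × {f} = {(p2,f), (p3,f)}
  {p3} × {e, f} = {(p3,e), (p3,f)}
  {p1, p2, p3} × {f} = {(p1,f), (p2,f), (p3,f)}
  {p1, p2} × {e, f} = {(p1,e), (p1,f), (p2,e), (p2,f)}
  {p2, p3} × {e, f} = {(p2,e), (p2,f), (p3,e), (p3,f)}
  {p1, p2, p3} × {e, f} = {(p1,e), (p1,f), (p2,e), (p2,f), (p3,e), (p3,f)}
These 11 distinct sets form the basis B.
Close under arbitrary unions to get τ_{X×Y}; counting gives |τ_{X×Y}| = 18.


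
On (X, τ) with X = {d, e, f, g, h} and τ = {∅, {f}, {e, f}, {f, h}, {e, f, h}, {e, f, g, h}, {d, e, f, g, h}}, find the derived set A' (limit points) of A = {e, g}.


A' = {d, g}

For each x ∈ X, list the open sets U ∈ τ with x ∈ U, then check whether U ∩ (A ∖ {x}) ≠ ∅ for every such U.
  x = d: opens ∋ x are {d, e, f, g, h}; each meets A ∖ {d}, so x IS a limit point.
  x = e: open {e, f} ∋ x has {e, f} ∩ (A ∖ {e}) = ∅, so x is NOT a limit point.
  x = f: open {f} ∋ x has {f} ∩ (A ∖ {f}) = ∅, so x is NOT a limit point.
  x = g: opens ∋ x are {e, f, g, h}, {d, e, f, g, h}; each meets A ∖ {g}, so x IS a limit point.
  x = h: open {f, h} ∋ x has {f, h} ∩ (A ∖ {h}) = ∅, so x is NOT a limit point.
Collecting: A' = {d, g}.


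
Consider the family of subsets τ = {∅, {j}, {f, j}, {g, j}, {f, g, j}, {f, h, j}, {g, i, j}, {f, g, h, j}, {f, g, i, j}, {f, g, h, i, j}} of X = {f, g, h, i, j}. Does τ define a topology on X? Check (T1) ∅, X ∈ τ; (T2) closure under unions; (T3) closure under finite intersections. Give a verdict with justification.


τ IS a topology on X.

Axiom (T1): ∅ ∈ τ? Yes; X ∈ τ? Yes.
Axiom (T2/T3): check pairwise unions and intersections of members of τ.
All pairwise intersections and unions checked — each lies in τ. Therefore τ satisfies (T1), (T2), (T3): it IS a topology on X.
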